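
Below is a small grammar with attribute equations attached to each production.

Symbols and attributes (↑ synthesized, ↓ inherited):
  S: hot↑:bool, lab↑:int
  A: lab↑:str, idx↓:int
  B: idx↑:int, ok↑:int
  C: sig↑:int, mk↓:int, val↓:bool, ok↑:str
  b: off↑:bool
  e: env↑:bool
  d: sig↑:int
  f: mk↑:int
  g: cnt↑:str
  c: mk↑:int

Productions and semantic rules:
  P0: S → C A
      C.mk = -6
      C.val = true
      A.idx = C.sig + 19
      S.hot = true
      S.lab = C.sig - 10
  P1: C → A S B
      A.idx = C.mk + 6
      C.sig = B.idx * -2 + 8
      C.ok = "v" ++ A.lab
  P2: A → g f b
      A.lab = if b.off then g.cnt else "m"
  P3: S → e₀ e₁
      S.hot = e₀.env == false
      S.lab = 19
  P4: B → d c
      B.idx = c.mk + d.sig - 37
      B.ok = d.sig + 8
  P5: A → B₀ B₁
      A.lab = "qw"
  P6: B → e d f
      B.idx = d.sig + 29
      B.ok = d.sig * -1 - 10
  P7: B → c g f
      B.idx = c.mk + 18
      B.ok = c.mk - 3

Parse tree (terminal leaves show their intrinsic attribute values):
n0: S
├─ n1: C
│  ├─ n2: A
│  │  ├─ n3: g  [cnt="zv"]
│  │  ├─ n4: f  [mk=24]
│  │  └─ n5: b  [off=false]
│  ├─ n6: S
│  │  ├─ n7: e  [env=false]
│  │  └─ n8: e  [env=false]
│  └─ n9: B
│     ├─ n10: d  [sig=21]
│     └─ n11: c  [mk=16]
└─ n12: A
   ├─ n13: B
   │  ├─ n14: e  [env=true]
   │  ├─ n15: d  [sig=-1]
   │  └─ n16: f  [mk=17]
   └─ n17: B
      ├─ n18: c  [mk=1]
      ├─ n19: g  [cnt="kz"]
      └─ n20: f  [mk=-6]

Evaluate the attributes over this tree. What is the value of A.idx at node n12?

1. n1.mk = -6  [-6]
2. n1.val = true  [true]
3. n2.idx = 0  [C.mk + 6]
4. n3.cnt = "zv"  [terminal]
5. n4.mk = 24  [terminal]
6. n5.off = false  [terminal]
7. n2.lab = "m"  [if b.off then g.cnt else "m"]
8. n7.env = false  [terminal]
9. n8.env = false  [terminal]
10. n6.hot = true  [e₀.env == false]
11. n6.lab = 19  [19]
12. n10.sig = 21  [terminal]
13. n11.mk = 16  [terminal]
14. n9.idx = 0  [c.mk + d.sig - 37]
15. n9.ok = 29  [d.sig + 8]
16. n1.sig = 8  [B.idx * -2 + 8]
17. n1.ok = "vm"  ["v" ++ A.lab]
18. n12.idx = 27  [C.sig + 19]
19. n14.env = true  [terminal]
20. n15.sig = -1  [terminal]
21. n16.mk = 17  [terminal]
22. n13.idx = 28  [d.sig + 29]
23. n13.ok = -9  [d.sig * -1 - 10]
24. n18.mk = 1  [terminal]
25. n19.cnt = "kz"  [terminal]
26. n20.mk = -6  [terminal]
27. n17.idx = 19  [c.mk + 18]
28. n17.ok = -2  [c.mk - 3]
29. n12.lab = "qw"  ["qw"]
30. n0.hot = true  [true]
31. n0.lab = -2  [C.sig - 10]

27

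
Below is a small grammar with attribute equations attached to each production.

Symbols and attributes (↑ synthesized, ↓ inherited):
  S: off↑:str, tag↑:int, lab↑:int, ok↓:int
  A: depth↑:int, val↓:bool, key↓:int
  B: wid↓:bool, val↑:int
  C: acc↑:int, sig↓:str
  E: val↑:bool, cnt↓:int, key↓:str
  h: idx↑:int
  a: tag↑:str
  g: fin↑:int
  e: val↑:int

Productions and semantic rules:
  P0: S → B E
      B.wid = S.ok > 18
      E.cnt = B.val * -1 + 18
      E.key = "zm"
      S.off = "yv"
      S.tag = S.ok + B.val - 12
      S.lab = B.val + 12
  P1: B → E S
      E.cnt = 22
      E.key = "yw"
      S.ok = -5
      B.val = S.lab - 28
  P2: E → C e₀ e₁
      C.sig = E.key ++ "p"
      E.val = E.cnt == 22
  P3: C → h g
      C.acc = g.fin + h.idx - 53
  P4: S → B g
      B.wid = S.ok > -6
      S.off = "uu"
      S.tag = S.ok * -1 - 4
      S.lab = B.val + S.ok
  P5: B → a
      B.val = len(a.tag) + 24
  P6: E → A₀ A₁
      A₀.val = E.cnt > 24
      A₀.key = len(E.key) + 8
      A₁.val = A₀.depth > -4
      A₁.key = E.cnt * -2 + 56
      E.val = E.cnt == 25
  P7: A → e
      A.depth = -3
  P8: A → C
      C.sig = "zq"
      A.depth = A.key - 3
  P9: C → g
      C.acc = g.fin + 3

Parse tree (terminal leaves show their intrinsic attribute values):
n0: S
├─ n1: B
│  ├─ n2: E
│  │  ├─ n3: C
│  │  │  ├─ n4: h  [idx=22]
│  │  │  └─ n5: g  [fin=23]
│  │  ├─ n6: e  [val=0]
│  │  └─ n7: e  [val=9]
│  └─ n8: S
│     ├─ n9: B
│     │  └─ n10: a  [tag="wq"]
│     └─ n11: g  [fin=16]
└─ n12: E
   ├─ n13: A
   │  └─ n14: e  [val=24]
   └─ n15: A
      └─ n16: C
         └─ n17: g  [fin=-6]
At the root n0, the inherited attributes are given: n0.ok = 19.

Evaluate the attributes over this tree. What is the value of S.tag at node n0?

1. n0.ok = 19  [given at root]
2. n1.wid = true  [S.ok > 18]
3. n2.cnt = 22  [22]
4. n2.key = "yw"  ["yw"]
5. n3.sig = "ywp"  [E.key ++ "p"]
6. n4.idx = 22  [terminal]
7. n5.fin = 23  [terminal]
8. n3.acc = -8  [g.fin + h.idx - 53]
9. n6.val = 0  [terminal]
10. n7.val = 9  [terminal]
11. n2.val = true  [E.cnt == 22]
12. n8.ok = -5  [-5]
13. n9.wid = true  [S.ok > -6]
14. n10.tag = "wq"  [terminal]
15. n9.val = 26  [len(a.tag) + 24]
16. n11.fin = 16  [terminal]
17. n8.off = "uu"  ["uu"]
18. n8.tag = 1  [S.ok * -1 - 4]
19. n8.lab = 21  [B.val + S.ok]
20. n1.val = -7  [S.lab - 28]
21. n12.cnt = 25  [B.val * -1 + 18]
22. n12.key = "zm"  ["zm"]
23. n13.val = true  [E.cnt > 24]
24. n13.key = 10  [len(E.key) + 8]
25. n14.val = 24  [terminal]
26. n13.depth = -3  [-3]
27. n15.val = true  [A₀.depth > -4]
28. n15.key = 6  [E.cnt * -2 + 56]
29. n16.sig = "zq"  ["zq"]
30. n17.fin = -6  [terminal]
31. n16.acc = -3  [g.fin + 3]
32. n15.depth = 3  [A.key - 3]
33. n12.val = true  [E.cnt == 25]
34. n0.off = "yv"  ["yv"]
35. n0.tag = 0  [S.ok + B.val - 12]
36. n0.lab = 5  [B.val + 12]

0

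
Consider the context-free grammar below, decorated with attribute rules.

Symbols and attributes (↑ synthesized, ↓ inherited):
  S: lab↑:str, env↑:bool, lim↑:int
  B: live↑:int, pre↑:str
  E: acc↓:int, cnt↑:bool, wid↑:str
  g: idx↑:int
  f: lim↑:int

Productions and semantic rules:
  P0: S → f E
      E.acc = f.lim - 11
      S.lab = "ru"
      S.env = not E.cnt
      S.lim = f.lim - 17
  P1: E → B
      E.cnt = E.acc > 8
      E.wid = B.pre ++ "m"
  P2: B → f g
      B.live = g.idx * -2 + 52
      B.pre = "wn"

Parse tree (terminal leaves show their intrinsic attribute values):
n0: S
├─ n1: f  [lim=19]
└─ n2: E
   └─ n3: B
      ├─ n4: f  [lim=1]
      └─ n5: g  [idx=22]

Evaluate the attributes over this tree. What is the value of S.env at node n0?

1. n1.lim = 19  [terminal]
2. n2.acc = 8  [f.lim - 11]
3. n4.lim = 1  [terminal]
4. n5.idx = 22  [terminal]
5. n3.live = 8  [g.idx * -2 + 52]
6. n3.pre = "wn"  ["wn"]
7. n2.cnt = false  [E.acc > 8]
8. n2.wid = "wnm"  [B.pre ++ "m"]
9. n0.lab = "ru"  ["ru"]
10. n0.env = true  [not E.cnt]
11. n0.lim = 2  [f.lim - 17]

true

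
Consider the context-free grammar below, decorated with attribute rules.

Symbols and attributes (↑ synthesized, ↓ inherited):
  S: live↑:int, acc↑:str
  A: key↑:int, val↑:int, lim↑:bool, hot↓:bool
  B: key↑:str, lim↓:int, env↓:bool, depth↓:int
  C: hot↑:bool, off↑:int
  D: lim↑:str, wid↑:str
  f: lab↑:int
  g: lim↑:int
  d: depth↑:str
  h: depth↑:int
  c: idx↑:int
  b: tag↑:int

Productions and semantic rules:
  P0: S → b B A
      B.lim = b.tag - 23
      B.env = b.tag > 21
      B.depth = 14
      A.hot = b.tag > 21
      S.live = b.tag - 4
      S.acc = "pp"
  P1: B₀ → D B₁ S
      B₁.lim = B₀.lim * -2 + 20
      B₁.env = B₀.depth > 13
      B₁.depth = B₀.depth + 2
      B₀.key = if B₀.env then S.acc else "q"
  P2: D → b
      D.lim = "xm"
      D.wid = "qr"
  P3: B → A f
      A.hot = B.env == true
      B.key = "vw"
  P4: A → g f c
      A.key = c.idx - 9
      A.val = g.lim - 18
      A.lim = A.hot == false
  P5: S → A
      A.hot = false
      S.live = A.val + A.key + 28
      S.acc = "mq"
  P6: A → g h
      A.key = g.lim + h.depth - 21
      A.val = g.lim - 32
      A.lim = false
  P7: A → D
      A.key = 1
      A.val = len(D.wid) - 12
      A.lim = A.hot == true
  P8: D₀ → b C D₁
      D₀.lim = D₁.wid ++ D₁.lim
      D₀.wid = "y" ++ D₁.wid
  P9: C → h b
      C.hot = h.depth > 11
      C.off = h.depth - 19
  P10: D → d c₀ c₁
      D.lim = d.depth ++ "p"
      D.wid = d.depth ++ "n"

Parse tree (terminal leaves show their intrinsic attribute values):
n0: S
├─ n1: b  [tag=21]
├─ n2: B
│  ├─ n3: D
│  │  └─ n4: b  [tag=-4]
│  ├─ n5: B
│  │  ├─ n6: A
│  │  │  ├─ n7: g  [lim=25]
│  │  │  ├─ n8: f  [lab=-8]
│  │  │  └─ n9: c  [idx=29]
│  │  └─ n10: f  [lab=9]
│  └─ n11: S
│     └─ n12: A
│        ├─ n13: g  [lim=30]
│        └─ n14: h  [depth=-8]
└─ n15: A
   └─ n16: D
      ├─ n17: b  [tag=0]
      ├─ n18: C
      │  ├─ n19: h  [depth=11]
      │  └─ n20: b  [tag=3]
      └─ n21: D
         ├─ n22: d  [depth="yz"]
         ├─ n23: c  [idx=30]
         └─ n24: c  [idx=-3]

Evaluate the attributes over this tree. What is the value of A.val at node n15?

1. n1.tag = 21  [terminal]
2. n2.lim = -2  [b.tag - 23]
3. n2.env = false  [b.tag > 21]
4. n2.depth = 14  [14]
5. n4.tag = -4  [terminal]
6. n3.lim = "xm"  ["xm"]
7. n3.wid = "qr"  ["qr"]
8. n5.lim = 24  [B₀.lim * -2 + 20]
9. n5.env = true  [B₀.depth > 13]
10. n5.depth = 16  [B₀.depth + 2]
11. n6.hot = true  [B.env == true]
12. n7.lim = 25  [terminal]
13. n8.lab = -8  [terminal]
14. n9.idx = 29  [terminal]
15. n6.key = 20  [c.idx - 9]
16. n6.val = 7  [g.lim - 18]
17. n6.lim = false  [A.hot == false]
18. n10.lab = 9  [terminal]
19. n5.key = "vw"  ["vw"]
20. n12.hot = false  [false]
21. n13.lim = 30  [terminal]
22. n14.depth = -8  [terminal]
23. n12.key = 1  [g.lim + h.depth - 21]
24. n12.val = -2  [g.lim - 32]
25. n12.lim = false  [false]
26. n11.live = 27  [A.val + A.key + 28]
27. n11.acc = "mq"  ["mq"]
28. n2.key = "q"  [if B₀.env then S.acc else "q"]
29. n15.hot = false  [b.tag > 21]
30. n17.tag = 0  [terminal]
31. n19.depth = 11  [terminal]
32. n20.tag = 3  [terminal]
33. n18.hot = false  [h.depth > 11]
34. n18.off = -8  [h.depth - 19]
35. n22.depth = "yz"  [terminal]
36. n23.idx = 30  [terminal]
37. n24.idx = -3  [terminal]
38. n21.lim = "yzp"  [d.depth ++ "p"]
39. n21.wid = "yzn"  [d.depth ++ "n"]
40. n16.lim = "yznyzp"  [D₁.wid ++ D₁.lim]
41. n16.wid = "yyzn"  ["y" ++ D₁.wid]
42. n15.key = 1  [1]
43. n15.val = -8  [len(D.wid) - 12]
44. n15.lim = false  [A.hot == true]
45. n0.live = 17  [b.tag - 4]
46. n0.acc = "pp"  ["pp"]

-8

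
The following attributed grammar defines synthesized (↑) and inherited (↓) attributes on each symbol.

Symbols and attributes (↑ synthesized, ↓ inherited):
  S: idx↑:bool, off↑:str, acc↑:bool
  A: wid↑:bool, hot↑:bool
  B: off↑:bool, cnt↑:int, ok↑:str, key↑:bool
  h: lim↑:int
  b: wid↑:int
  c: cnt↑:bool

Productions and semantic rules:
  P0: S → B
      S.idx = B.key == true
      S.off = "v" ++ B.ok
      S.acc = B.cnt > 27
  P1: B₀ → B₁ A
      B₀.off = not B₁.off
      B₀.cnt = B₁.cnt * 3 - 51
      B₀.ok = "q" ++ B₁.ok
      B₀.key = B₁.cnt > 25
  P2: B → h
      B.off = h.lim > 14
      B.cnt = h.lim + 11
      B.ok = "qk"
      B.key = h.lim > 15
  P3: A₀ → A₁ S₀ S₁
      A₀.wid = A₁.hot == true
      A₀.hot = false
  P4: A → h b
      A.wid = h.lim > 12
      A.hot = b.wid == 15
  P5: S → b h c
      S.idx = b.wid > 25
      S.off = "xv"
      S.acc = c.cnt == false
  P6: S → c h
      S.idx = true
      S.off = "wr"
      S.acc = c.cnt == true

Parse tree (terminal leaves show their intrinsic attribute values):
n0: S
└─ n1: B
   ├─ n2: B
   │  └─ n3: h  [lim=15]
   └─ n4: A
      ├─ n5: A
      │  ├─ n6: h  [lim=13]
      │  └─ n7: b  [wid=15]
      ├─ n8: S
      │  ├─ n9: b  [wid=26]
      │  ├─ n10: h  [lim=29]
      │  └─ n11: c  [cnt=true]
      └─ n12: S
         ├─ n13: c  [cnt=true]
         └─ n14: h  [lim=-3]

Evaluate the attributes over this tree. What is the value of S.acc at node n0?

1. n3.lim = 15  [terminal]
2. n2.off = true  [h.lim > 14]
3. n2.cnt = 26  [h.lim + 11]
4. n2.ok = "qk"  ["qk"]
5. n2.key = false  [h.lim > 15]
6. n6.lim = 13  [terminal]
7. n7.wid = 15  [terminal]
8. n5.wid = true  [h.lim > 12]
9. n5.hot = true  [b.wid == 15]
10. n9.wid = 26  [terminal]
11. n10.lim = 29  [terminal]
12. n11.cnt = true  [terminal]
13. n8.idx = true  [b.wid > 25]
14. n8.off = "xv"  ["xv"]
15. n8.acc = false  [c.cnt == false]
16. n13.cnt = true  [terminal]
17. n14.lim = -3  [terminal]
18. n12.idx = true  [true]
19. n12.off = "wr"  ["wr"]
20. n12.acc = true  [c.cnt == true]
21. n4.wid = true  [A₁.hot == true]
22. n4.hot = false  [false]
23. n1.off = false  [not B₁.off]
24. n1.cnt = 27  [B₁.cnt * 3 - 51]
25. n1.ok = "qqk"  ["q" ++ B₁.ok]
26. n1.key = true  [B₁.cnt > 25]
27. n0.idx = true  [B.key == true]
28. n0.off = "vqqk"  ["v" ++ B.ok]
29. n0.acc = false  [B.cnt > 27]

false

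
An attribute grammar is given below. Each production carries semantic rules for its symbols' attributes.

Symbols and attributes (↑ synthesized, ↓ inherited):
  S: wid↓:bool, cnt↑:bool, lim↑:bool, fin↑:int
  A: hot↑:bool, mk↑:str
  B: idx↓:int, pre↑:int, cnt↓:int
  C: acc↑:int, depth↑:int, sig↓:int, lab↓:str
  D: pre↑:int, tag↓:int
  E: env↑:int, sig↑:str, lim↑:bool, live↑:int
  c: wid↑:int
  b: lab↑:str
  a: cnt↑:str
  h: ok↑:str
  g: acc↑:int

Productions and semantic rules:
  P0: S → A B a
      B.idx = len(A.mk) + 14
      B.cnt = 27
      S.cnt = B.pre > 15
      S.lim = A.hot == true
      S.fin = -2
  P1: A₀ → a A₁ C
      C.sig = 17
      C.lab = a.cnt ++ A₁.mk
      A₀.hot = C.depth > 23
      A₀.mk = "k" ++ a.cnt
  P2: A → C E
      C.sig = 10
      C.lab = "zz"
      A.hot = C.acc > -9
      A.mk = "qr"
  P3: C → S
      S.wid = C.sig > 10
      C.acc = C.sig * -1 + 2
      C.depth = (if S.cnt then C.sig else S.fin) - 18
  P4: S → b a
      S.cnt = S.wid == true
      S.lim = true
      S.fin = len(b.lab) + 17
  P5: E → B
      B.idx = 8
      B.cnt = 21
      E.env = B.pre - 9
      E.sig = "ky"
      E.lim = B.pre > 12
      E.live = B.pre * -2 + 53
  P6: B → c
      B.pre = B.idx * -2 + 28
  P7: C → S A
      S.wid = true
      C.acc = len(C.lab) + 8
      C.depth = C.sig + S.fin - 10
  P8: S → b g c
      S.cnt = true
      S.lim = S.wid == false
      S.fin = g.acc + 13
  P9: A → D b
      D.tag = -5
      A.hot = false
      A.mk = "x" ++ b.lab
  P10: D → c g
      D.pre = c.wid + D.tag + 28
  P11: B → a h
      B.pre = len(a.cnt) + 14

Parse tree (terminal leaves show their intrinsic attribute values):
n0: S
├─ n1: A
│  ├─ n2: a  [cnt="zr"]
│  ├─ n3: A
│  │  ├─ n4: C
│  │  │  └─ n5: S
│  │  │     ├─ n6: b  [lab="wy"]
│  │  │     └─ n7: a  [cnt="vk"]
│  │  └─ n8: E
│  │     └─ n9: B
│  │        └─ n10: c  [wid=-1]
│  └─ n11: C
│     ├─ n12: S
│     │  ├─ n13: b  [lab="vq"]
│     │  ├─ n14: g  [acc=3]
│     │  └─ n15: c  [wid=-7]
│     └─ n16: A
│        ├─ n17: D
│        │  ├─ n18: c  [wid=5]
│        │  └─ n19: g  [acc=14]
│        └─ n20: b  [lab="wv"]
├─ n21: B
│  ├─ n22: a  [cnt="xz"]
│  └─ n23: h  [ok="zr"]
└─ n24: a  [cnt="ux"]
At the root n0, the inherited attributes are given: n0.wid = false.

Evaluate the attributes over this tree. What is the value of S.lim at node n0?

false

1. n0.wid = false  [given at root]
2. n2.cnt = "zr"  [terminal]
3. n4.sig = 10  [10]
4. n4.lab = "zz"  ["zz"]
5. n5.wid = false  [C.sig > 10]
6. n6.lab = "wy"  [terminal]
7. n7.cnt = "vk"  [terminal]
8. n5.cnt = false  [S.wid == true]
9. n5.lim = true  [true]
10. n5.fin = 19  [len(b.lab) + 17]
11. n4.acc = -8  [C.sig * -1 + 2]
12. n4.depth = 1  [(if S.cnt then C.sig else S.fin) - 18]
13. n9.idx = 8  [8]
14. n9.cnt = 21  [21]
15. n10.wid = -1  [terminal]
16. n9.pre = 12  [B.idx * -2 + 28]
17. n8.env = 3  [B.pre - 9]
18. n8.sig = "ky"  ["ky"]
19. n8.lim = false  [B.pre > 12]
20. n8.live = 29  [B.pre * -2 + 53]
21. n3.hot = true  [C.acc > -9]
22. n3.mk = "qr"  ["qr"]
23. n11.sig = 17  [17]
24. n11.lab = "zrqr"  [a.cnt ++ A₁.mk]
25. n12.wid = true  [true]
26. n13.lab = "vq"  [terminal]
27. n14.acc = 3  [terminal]
28. n15.wid = -7  [terminal]
29. n12.cnt = true  [true]
30. n12.lim = false  [S.wid == false]
31. n12.fin = 16  [g.acc + 13]
32. n17.tag = -5  [-5]
33. n18.wid = 5  [terminal]
34. n19.acc = 14  [terminal]
35. n17.pre = 28  [c.wid + D.tag + 28]
36. n20.lab = "wv"  [terminal]
37. n16.hot = false  [false]
38. n16.mk = "xwv"  ["x" ++ b.lab]
39. n11.acc = 12  [len(C.lab) + 8]
40. n11.depth = 23  [C.sig + S.fin - 10]
41. n1.hot = false  [C.depth > 23]
42. n1.mk = "kzr"  ["k" ++ a.cnt]
43. n21.idx = 17  [len(A.mk) + 14]
44. n21.cnt = 27  [27]
45. n22.cnt = "xz"  [terminal]
46. n23.ok = "zr"  [terminal]
47. n21.pre = 16  [len(a.cnt) + 14]
48. n24.cnt = "ux"  [terminal]
49. n0.cnt = true  [B.pre > 15]
50. n0.lim = false  [A.hot == true]
51. n0.fin = -2  [-2]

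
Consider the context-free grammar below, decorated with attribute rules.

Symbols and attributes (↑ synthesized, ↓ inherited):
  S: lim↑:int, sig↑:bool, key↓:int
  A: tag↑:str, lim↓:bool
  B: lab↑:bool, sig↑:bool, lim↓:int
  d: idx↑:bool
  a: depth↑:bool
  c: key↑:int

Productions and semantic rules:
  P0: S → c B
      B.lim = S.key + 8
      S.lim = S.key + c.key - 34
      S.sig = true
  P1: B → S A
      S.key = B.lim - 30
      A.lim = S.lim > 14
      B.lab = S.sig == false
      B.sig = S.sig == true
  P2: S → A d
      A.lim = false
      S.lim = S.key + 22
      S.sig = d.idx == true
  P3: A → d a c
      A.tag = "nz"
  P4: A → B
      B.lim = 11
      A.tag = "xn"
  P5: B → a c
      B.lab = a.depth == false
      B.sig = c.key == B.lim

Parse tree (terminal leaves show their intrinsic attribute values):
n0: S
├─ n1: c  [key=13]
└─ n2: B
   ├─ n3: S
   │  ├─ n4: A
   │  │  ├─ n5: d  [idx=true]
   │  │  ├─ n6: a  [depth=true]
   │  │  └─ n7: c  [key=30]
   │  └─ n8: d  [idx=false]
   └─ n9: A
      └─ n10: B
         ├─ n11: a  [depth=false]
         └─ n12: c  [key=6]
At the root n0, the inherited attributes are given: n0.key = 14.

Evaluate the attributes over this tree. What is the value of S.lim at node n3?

14

1. n0.key = 14  [given at root]
2. n1.key = 13  [terminal]
3. n2.lim = 22  [S.key + 8]
4. n3.key = -8  [B.lim - 30]
5. n4.lim = false  [false]
6. n5.idx = true  [terminal]
7. n6.depth = true  [terminal]
8. n7.key = 30  [terminal]
9. n4.tag = "nz"  ["nz"]
10. n8.idx = false  [terminal]
11. n3.lim = 14  [S.key + 22]
12. n3.sig = false  [d.idx == true]
13. n9.lim = false  [S.lim > 14]
14. n10.lim = 11  [11]
15. n11.depth = false  [terminal]
16. n12.key = 6  [terminal]
17. n10.lab = true  [a.depth == false]
18. n10.sig = false  [c.key == B.lim]
19. n9.tag = "xn"  ["xn"]
20. n2.lab = true  [S.sig == false]
21. n2.sig = false  [S.sig == true]
22. n0.lim = -7  [S.key + c.key - 34]
23. n0.sig = true  [true]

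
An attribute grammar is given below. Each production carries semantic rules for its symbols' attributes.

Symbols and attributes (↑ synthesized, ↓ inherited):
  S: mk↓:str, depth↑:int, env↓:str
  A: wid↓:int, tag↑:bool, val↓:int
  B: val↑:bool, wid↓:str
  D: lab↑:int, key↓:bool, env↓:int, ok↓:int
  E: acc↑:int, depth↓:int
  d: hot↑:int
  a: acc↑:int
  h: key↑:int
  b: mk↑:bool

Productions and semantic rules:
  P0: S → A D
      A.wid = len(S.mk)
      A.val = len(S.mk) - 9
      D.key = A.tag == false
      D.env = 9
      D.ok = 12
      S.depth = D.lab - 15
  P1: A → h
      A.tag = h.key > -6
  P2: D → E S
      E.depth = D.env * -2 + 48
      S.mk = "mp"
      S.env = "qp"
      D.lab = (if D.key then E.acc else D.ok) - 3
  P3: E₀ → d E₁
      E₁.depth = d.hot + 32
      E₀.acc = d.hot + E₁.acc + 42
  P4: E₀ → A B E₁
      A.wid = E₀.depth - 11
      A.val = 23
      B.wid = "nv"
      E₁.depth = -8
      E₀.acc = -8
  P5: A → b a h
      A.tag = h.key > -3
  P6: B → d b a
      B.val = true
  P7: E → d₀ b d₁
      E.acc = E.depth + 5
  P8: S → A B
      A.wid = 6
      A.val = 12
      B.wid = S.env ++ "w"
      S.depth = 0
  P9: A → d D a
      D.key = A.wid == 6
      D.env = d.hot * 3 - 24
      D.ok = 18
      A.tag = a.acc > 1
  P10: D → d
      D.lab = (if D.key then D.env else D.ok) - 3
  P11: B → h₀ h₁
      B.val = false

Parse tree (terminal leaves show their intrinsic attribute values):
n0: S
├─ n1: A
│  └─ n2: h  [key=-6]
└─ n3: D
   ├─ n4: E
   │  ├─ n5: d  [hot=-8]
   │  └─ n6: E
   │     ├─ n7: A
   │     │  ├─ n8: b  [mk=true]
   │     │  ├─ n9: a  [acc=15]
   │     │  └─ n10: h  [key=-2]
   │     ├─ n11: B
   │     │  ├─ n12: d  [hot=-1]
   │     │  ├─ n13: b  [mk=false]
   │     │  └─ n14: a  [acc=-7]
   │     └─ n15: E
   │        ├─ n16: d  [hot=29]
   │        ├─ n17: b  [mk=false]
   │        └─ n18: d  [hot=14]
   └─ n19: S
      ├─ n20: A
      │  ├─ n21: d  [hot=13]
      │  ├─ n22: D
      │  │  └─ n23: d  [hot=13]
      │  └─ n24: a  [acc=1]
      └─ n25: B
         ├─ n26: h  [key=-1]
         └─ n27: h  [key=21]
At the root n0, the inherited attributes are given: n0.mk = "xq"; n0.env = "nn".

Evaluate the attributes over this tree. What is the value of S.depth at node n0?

1. n0.mk = "xq"  [given at root]
2. n0.env = "nn"  [given at root]
3. n1.wid = 2  [len(S.mk)]
4. n1.val = -7  [len(S.mk) - 9]
5. n2.key = -6  [terminal]
6. n1.tag = false  [h.key > -6]
7. n3.key = true  [A.tag == false]
8. n3.env = 9  [9]
9. n3.ok = 12  [12]
10. n4.depth = 30  [D.env * -2 + 48]
11. n5.hot = -8  [terminal]
12. n6.depth = 24  [d.hot + 32]
13. n7.wid = 13  [E₀.depth - 11]
14. n7.val = 23  [23]
15. n8.mk = true  [terminal]
16. n9.acc = 15  [terminal]
17. n10.key = -2  [terminal]
18. n7.tag = true  [h.key > -3]
19. n11.wid = "nv"  ["nv"]
20. n12.hot = -1  [terminal]
21. n13.mk = false  [terminal]
22. n14.acc = -7  [terminal]
23. n11.val = true  [true]
24. n15.depth = -8  [-8]
25. n16.hot = 29  [terminal]
26. n17.mk = false  [terminal]
27. n18.hot = 14  [terminal]
28. n15.acc = -3  [E.depth + 5]
29. n6.acc = -8  [-8]
30. n4.acc = 26  [d.hot + E₁.acc + 42]
31. n19.mk = "mp"  ["mp"]
32. n19.env = "qp"  ["qp"]
33. n20.wid = 6  [6]
34. n20.val = 12  [12]
35. n21.hot = 13  [terminal]
36. n22.key = true  [A.wid == 6]
37. n22.env = 15  [d.hot * 3 - 24]
38. n22.ok = 18  [18]
39. n23.hot = 13  [terminal]
40. n22.lab = 12  [(if D.key then D.env else D.ok) - 3]
41. n24.acc = 1  [terminal]
42. n20.tag = false  [a.acc > 1]
43. n25.wid = "qpw"  [S.env ++ "w"]
44. n26.key = -1  [terminal]
45. n27.key = 21  [terminal]
46. n25.val = false  [false]
47. n19.depth = 0  [0]
48. n3.lab = 23  [(if D.key then E.acc else D.ok) - 3]
49. n0.depth = 8  [D.lab - 15]

8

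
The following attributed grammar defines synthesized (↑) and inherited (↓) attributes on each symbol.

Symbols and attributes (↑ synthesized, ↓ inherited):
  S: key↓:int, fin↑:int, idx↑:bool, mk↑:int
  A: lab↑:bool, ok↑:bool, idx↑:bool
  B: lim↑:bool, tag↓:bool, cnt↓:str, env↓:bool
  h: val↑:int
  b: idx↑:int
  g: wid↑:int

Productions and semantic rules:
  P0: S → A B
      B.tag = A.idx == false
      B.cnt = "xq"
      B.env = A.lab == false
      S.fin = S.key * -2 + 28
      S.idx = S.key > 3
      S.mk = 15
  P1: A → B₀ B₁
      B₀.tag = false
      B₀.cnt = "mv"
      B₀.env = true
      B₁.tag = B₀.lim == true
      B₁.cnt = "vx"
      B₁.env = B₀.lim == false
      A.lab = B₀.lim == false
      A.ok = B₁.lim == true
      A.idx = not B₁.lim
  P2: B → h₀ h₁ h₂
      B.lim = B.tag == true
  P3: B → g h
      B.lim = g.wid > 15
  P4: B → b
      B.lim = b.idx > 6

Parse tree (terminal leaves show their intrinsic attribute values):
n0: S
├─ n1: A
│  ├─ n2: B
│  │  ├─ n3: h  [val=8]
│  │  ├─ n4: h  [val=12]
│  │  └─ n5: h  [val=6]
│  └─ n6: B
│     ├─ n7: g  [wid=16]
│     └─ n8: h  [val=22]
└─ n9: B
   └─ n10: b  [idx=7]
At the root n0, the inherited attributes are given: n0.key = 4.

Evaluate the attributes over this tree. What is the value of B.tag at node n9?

true

1. n0.key = 4  [given at root]
2. n2.tag = false  [false]
3. n2.cnt = "mv"  ["mv"]
4. n2.env = true  [true]
5. n3.val = 8  [terminal]
6. n4.val = 12  [terminal]
7. n5.val = 6  [terminal]
8. n2.lim = false  [B.tag == true]
9. n6.tag = false  [B₀.lim == true]
10. n6.cnt = "vx"  ["vx"]
11. n6.env = true  [B₀.lim == false]
12. n7.wid = 16  [terminal]
13. n8.val = 22  [terminal]
14. n6.lim = true  [g.wid > 15]
15. n1.lab = true  [B₀.lim == false]
16. n1.ok = true  [B₁.lim == true]
17. n1.idx = false  [not B₁.lim]
18. n9.tag = true  [A.idx == false]
19. n9.cnt = "xq"  ["xq"]
20. n9.env = false  [A.lab == false]
21. n10.idx = 7  [terminal]
22. n9.lim = true  [b.idx > 6]
23. n0.fin = 20  [S.key * -2 + 28]
24. n0.idx = true  [S.key > 3]
25. n0.mk = 15  [15]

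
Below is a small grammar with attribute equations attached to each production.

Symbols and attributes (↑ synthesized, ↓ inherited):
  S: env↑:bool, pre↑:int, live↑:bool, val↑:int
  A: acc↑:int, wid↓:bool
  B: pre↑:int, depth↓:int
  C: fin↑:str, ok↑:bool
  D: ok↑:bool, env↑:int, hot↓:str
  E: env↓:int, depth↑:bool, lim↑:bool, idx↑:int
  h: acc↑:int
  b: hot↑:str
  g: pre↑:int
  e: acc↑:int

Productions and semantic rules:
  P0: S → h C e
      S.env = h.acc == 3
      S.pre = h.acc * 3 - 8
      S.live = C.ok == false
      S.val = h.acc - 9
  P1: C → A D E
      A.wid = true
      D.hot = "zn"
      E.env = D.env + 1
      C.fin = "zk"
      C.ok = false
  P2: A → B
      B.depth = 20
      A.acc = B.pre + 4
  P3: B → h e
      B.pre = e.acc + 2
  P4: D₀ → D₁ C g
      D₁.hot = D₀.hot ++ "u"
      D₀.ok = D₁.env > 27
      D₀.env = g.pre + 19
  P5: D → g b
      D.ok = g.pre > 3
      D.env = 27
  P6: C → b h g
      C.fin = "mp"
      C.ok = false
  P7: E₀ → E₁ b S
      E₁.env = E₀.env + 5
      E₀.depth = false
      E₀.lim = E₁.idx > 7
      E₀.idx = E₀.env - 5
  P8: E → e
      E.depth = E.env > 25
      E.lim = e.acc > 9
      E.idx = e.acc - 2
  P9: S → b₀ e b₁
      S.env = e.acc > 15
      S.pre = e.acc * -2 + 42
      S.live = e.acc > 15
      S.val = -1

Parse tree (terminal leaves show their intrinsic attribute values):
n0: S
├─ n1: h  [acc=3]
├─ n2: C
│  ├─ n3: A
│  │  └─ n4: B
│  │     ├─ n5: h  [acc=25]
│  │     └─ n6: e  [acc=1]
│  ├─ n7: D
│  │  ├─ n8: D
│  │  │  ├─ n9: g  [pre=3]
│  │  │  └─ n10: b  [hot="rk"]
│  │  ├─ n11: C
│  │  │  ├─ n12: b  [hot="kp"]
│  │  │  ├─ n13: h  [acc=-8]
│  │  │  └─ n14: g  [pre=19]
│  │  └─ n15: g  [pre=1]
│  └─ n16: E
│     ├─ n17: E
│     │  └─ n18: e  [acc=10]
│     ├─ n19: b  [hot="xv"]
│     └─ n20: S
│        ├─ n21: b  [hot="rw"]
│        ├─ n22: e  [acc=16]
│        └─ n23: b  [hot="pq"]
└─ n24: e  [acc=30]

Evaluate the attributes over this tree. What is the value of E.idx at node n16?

16

1. n1.acc = 3  [terminal]
2. n3.wid = true  [true]
3. n4.depth = 20  [20]
4. n5.acc = 25  [terminal]
5. n6.acc = 1  [terminal]
6. n4.pre = 3  [e.acc + 2]
7. n3.acc = 7  [B.pre + 4]
8. n7.hot = "zn"  ["zn"]
9. n8.hot = "znu"  [D₀.hot ++ "u"]
10. n9.pre = 3  [terminal]
11. n10.hot = "rk"  [terminal]
12. n8.ok = false  [g.pre > 3]
13. n8.env = 27  [27]
14. n12.hot = "kp"  [terminal]
15. n13.acc = -8  [terminal]
16. n14.pre = 19  [terminal]
17. n11.fin = "mp"  ["mp"]
18. n11.ok = false  [false]
19. n15.pre = 1  [terminal]
20. n7.ok = false  [D₁.env > 27]
21. n7.env = 20  [g.pre + 19]
22. n16.env = 21  [D.env + 1]
23. n17.env = 26  [E₀.env + 5]
24. n18.acc = 10  [terminal]
25. n17.depth = true  [E.env > 25]
26. n17.lim = true  [e.acc > 9]
27. n17.idx = 8  [e.acc - 2]
28. n19.hot = "xv"  [terminal]
29. n21.hot = "rw"  [terminal]
30. n22.acc = 16  [terminal]
31. n23.hot = "pq"  [terminal]
32. n20.env = true  [e.acc > 15]
33. n20.pre = 10  [e.acc * -2 + 42]
34. n20.live = true  [e.acc > 15]
35. n20.val = -1  [-1]
36. n16.depth = false  [false]
37. n16.lim = true  [E₁.idx > 7]
38. n16.idx = 16  [E₀.env - 5]
39. n2.fin = "zk"  ["zk"]
40. n2.ok = false  [false]
41. n24.acc = 30  [terminal]
42. n0.env = true  [h.acc == 3]
43. n0.pre = 1  [h.acc * 3 - 8]
44. n0.live = true  [C.ok == false]
45. n0.val = -6  [h.acc - 9]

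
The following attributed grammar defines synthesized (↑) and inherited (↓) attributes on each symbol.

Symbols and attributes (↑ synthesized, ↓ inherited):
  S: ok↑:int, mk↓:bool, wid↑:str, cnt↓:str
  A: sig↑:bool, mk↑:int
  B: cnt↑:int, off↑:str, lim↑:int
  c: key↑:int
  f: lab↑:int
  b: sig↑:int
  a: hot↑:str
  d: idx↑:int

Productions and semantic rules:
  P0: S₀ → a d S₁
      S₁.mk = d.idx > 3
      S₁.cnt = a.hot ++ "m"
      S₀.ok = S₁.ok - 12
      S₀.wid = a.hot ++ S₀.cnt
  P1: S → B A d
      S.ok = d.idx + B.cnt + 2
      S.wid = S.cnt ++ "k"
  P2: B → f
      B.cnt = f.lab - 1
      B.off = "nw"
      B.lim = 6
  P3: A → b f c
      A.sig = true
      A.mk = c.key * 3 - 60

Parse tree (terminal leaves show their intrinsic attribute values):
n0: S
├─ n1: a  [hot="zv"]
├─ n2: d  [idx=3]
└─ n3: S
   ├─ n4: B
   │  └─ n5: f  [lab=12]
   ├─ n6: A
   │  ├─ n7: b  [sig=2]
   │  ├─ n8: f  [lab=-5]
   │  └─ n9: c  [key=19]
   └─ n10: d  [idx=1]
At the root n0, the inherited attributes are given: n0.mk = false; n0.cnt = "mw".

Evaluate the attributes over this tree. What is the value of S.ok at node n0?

1. n0.mk = false  [given at root]
2. n0.cnt = "mw"  [given at root]
3. n1.hot = "zv"  [terminal]
4. n2.idx = 3  [terminal]
5. n3.mk = false  [d.idx > 3]
6. n3.cnt = "zvm"  [a.hot ++ "m"]
7. n5.lab = 12  [terminal]
8. n4.cnt = 11  [f.lab - 1]
9. n4.off = "nw"  ["nw"]
10. n4.lim = 6  [6]
11. n7.sig = 2  [terminal]
12. n8.lab = -5  [terminal]
13. n9.key = 19  [terminal]
14. n6.sig = true  [true]
15. n6.mk = -3  [c.key * 3 - 60]
16. n10.idx = 1  [terminal]
17. n3.ok = 14  [d.idx + B.cnt + 2]
18. n3.wid = "zvmk"  [S.cnt ++ "k"]
19. n0.ok = 2  [S₁.ok - 12]
20. n0.wid = "zvmw"  [a.hot ++ S₀.cnt]

2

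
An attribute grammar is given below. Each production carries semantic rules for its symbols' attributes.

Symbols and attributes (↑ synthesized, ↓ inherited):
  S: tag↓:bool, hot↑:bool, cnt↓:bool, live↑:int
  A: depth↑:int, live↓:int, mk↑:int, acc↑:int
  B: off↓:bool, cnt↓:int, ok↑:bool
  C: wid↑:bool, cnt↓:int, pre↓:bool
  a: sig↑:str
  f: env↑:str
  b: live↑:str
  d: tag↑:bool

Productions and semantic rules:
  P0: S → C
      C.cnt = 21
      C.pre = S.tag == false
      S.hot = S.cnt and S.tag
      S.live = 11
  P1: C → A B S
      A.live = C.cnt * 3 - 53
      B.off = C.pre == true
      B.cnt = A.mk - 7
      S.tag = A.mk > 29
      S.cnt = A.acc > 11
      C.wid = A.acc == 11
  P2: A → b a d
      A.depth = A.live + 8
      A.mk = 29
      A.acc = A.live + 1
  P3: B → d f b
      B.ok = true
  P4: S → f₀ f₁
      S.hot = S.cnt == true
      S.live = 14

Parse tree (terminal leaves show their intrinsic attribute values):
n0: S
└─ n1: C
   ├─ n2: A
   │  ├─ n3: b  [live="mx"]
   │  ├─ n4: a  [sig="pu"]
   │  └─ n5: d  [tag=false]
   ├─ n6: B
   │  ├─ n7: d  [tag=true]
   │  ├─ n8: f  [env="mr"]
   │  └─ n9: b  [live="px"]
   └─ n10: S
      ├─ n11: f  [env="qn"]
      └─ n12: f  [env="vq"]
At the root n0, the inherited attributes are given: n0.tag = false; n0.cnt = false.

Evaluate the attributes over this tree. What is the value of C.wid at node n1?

1. n0.tag = false  [given at root]
2. n0.cnt = false  [given at root]
3. n1.cnt = 21  [21]
4. n1.pre = true  [S.tag == false]
5. n2.live = 10  [C.cnt * 3 - 53]
6. n3.live = "mx"  [terminal]
7. n4.sig = "pu"  [terminal]
8. n5.tag = false  [terminal]
9. n2.depth = 18  [A.live + 8]
10. n2.mk = 29  [29]
11. n2.acc = 11  [A.live + 1]
12. n6.off = true  [C.pre == true]
13. n6.cnt = 22  [A.mk - 7]
14. n7.tag = true  [terminal]
15. n8.env = "mr"  [terminal]
16. n9.live = "px"  [terminal]
17. n6.ok = true  [true]
18. n10.tag = false  [A.mk > 29]
19. n10.cnt = false  [A.acc > 11]
20. n11.env = "qn"  [terminal]
21. n12.env = "vq"  [terminal]
22. n10.hot = false  [S.cnt == true]
23. n10.live = 14  [14]
24. n1.wid = true  [A.acc == 11]
25. n0.hot = false  [S.cnt and S.tag]
26. n0.live = 11  [11]

true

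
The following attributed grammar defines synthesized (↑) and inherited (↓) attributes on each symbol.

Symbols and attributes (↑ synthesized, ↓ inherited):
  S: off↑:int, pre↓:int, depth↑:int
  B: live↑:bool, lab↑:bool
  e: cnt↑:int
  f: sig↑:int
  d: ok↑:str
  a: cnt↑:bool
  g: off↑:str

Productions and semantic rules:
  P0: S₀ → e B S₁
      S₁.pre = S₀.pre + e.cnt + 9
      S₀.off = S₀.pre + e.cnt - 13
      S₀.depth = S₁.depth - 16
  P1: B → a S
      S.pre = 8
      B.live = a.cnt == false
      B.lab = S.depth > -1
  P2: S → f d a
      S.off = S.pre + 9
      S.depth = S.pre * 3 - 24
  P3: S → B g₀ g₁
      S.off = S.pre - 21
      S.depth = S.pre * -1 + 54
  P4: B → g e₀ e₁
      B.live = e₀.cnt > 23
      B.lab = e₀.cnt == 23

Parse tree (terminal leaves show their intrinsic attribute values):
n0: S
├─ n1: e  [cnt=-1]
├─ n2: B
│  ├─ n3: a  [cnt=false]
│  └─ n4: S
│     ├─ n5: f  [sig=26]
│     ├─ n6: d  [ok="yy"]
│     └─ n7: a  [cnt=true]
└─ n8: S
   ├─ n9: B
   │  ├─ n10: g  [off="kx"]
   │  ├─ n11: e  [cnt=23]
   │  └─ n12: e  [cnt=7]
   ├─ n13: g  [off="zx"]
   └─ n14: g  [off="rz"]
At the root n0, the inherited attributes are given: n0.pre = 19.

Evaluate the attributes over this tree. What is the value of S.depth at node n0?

11

1. n0.pre = 19  [given at root]
2. n1.cnt = -1  [terminal]
3. n3.cnt = false  [terminal]
4. n4.pre = 8  [8]
5. n5.sig = 26  [terminal]
6. n6.ok = "yy"  [terminal]
7. n7.cnt = true  [terminal]
8. n4.off = 17  [S.pre + 9]
9. n4.depth = 0  [S.pre * 3 - 24]
10. n2.live = true  [a.cnt == false]
11. n2.lab = true  [S.depth > -1]
12. n8.pre = 27  [S₀.pre + e.cnt + 9]
13. n10.off = "kx"  [terminal]
14. n11.cnt = 23  [terminal]
15. n12.cnt = 7  [terminal]
16. n9.live = false  [e₀.cnt > 23]
17. n9.lab = true  [e₀.cnt == 23]
18. n13.off = "zx"  [terminal]
19. n14.off = "rz"  [terminal]
20. n8.off = 6  [S.pre - 21]
21. n8.depth = 27  [S.pre * -1 + 54]
22. n0.off = 5  [S₀.pre + e.cnt - 13]
23. n0.depth = 11  [S₁.depth - 16]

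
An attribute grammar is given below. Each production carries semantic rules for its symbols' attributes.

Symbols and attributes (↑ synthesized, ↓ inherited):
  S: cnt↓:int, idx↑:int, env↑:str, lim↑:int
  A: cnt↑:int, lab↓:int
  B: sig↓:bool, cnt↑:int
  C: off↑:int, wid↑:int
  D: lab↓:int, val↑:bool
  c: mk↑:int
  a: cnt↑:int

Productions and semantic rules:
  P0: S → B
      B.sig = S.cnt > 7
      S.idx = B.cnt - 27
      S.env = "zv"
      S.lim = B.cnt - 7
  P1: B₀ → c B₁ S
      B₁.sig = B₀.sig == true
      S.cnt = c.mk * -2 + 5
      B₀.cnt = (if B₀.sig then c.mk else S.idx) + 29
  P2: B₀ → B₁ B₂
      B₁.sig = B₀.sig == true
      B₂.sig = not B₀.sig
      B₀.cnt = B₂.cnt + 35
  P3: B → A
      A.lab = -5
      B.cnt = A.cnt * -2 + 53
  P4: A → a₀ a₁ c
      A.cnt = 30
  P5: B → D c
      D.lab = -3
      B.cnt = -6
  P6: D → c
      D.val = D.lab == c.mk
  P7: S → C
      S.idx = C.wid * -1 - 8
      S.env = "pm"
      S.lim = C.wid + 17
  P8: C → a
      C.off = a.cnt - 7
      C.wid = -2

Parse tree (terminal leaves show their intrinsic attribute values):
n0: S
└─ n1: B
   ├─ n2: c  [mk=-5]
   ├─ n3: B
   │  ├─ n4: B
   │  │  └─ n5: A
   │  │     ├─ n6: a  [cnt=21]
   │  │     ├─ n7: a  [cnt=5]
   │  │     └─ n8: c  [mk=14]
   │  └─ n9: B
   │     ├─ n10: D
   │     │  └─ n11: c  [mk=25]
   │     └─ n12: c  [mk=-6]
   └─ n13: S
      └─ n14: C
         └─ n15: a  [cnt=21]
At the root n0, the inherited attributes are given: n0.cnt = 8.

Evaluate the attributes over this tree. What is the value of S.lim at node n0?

17

1. n0.cnt = 8  [given at root]
2. n1.sig = true  [S.cnt > 7]
3. n2.mk = -5  [terminal]
4. n3.sig = true  [B₀.sig == true]
5. n4.sig = true  [B₀.sig == true]
6. n5.lab = -5  [-5]
7. n6.cnt = 21  [terminal]
8. n7.cnt = 5  [terminal]
9. n8.mk = 14  [terminal]
10. n5.cnt = 30  [30]
11. n4.cnt = -7  [A.cnt * -2 + 53]
12. n9.sig = false  [not B₀.sig]
13. n10.lab = -3  [-3]
14. n11.mk = 25  [terminal]
15. n10.val = false  [D.lab == c.mk]
16. n12.mk = -6  [terminal]
17. n9.cnt = -6  [-6]
18. n3.cnt = 29  [B₂.cnt + 35]
19. n13.cnt = 15  [c.mk * -2 + 5]
20. n15.cnt = 21  [terminal]
21. n14.off = 14  [a.cnt - 7]
22. n14.wid = -2  [-2]
23. n13.idx = -6  [C.wid * -1 - 8]
24. n13.env = "pm"  ["pm"]
25. n13.lim = 15  [C.wid + 17]
26. n1.cnt = 24  [(if B₀.sig then c.mk else S.idx) + 29]
27. n0.idx = -3  [B.cnt - 27]
28. n0.env = "zv"  ["zv"]
29. n0.lim = 17  [B.cnt - 7]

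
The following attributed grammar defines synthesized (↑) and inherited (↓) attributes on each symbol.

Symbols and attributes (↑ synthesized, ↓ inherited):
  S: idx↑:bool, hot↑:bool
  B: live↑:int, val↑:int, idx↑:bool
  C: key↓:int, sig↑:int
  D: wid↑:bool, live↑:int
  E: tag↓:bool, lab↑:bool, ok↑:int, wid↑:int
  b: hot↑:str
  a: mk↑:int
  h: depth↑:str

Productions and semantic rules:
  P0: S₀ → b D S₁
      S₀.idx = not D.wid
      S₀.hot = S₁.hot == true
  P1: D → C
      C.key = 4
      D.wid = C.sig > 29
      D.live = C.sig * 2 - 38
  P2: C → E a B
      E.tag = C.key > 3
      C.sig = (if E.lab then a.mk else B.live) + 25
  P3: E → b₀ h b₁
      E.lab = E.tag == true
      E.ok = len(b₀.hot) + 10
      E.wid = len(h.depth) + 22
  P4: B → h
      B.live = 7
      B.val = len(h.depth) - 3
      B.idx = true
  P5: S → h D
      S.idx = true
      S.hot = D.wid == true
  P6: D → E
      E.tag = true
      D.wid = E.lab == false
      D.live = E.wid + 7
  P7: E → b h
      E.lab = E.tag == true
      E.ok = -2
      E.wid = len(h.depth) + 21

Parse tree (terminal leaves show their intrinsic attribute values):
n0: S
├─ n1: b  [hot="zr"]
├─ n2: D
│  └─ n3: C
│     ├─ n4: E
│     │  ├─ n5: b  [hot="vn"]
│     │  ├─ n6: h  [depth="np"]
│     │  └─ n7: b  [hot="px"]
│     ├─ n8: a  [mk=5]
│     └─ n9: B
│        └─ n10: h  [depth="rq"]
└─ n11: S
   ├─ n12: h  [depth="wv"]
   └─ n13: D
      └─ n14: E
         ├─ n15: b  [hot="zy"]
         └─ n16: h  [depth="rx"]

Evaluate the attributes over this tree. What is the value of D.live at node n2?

22

1. n1.hot = "zr"  [terminal]
2. n3.key = 4  [4]
3. n4.tag = true  [C.key > 3]
4. n5.hot = "vn"  [terminal]
5. n6.depth = "np"  [terminal]
6. n7.hot = "px"  [terminal]
7. n4.lab = true  [E.tag == true]
8. n4.ok = 12  [len(b₀.hot) + 10]
9. n4.wid = 24  [len(h.depth) + 22]
10. n8.mk = 5  [terminal]
11. n10.depth = "rq"  [terminal]
12. n9.live = 7  [7]
13. n9.val = -1  [len(h.depth) - 3]
14. n9.idx = true  [true]
15. n3.sig = 30  [(if E.lab then a.mk else B.live) + 25]
16. n2.wid = true  [C.sig > 29]
17. n2.live = 22  [C.sig * 2 - 38]
18. n12.depth = "wv"  [terminal]
19. n14.tag = true  [true]
20. n15.hot = "zy"  [terminal]
21. n16.depth = "rx"  [terminal]
22. n14.lab = true  [E.tag == true]
23. n14.ok = -2  [-2]
24. n14.wid = 23  [len(h.depth) + 21]
25. n13.wid = false  [E.lab == false]
26. n13.live = 30  [E.wid + 7]
27. n11.idx = true  [true]
28. n11.hot = false  [D.wid == true]
29. n0.idx = false  [not D.wid]
30. n0.hot = false  [S₁.hot == true]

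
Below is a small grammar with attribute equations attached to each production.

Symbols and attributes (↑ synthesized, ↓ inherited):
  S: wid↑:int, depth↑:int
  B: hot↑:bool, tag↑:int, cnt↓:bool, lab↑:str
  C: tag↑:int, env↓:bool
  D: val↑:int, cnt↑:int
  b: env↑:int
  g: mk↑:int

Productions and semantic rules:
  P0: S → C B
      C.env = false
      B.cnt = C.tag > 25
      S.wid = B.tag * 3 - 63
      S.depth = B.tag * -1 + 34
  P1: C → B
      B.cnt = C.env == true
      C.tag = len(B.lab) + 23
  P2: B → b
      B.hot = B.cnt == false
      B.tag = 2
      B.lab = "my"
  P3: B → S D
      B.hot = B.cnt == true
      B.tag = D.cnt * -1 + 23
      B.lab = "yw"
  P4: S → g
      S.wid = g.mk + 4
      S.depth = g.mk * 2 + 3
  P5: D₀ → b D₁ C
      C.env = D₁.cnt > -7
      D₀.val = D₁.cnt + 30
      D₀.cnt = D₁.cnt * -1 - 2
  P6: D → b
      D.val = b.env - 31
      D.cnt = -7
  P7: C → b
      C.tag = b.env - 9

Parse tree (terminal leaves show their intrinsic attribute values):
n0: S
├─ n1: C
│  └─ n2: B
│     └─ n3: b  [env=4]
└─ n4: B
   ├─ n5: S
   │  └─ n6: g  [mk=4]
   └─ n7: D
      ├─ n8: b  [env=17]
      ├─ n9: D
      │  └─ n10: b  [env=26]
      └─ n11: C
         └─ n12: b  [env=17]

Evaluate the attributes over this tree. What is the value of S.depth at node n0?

1. n1.env = false  [false]
2. n2.cnt = false  [C.env == true]
3. n3.env = 4  [terminal]
4. n2.hot = true  [B.cnt == false]
5. n2.tag = 2  [2]
6. n2.lab = "my"  ["my"]
7. n1.tag = 25  [len(B.lab) + 23]
8. n4.cnt = false  [C.tag > 25]
9. n6.mk = 4  [terminal]
10. n5.wid = 8  [g.mk + 4]
11. n5.depth = 11  [g.mk * 2 + 3]
12. n8.env = 17  [terminal]
13. n10.env = 26  [terminal]
14. n9.val = -5  [b.env - 31]
15. n9.cnt = -7  [-7]
16. n11.env = false  [D₁.cnt > -7]
17. n12.env = 17  [terminal]
18. n11.tag = 8  [b.env - 9]
19. n7.val = 23  [D₁.cnt + 30]
20. n7.cnt = 5  [D₁.cnt * -1 - 2]
21. n4.hot = false  [B.cnt == true]
22. n4.tag = 18  [D.cnt * -1 + 23]
23. n4.lab = "yw"  ["yw"]
24. n0.wid = -9  [B.tag * 3 - 63]
25. n0.depth = 16  [B.tag * -1 + 34]

16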